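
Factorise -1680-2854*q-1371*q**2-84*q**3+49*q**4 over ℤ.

(7*q+15)*(7*q+8)*(q+2)*(q-7)

By the rational root theorem, q = -15/7 is a root, giving the factor (7*q+15) and quotient 7*q**3-27*q**2-138*q-112.
Then q = 7 is a root, giving the factor (q-7) and quotient 7*q**2+22*q+16.
The remaining quadratic factors as (7*q+8)(q+2).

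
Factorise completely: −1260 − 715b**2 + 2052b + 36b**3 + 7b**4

(7b − 6)(b + 14)(b − 3)(b − 5)

Testing divisors of the constant over divisors of the leading coefficient, b = 3 is a root, giving the factor (b − 3) and quotient 7b**3 + 57b**2 − 544b + 420.
Next, b = 6/7 is a root, so (7b − 6) is a factor; dividing leaves b**2 + 9b − 70.
The remaining quadratic factors as (b + 14)(b − 5).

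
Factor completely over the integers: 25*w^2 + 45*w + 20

Pull out the common factor 5, then factor the remaining trinomial.

5*(5*w + 4)*(w + 1)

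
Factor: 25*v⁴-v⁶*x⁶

Pull out the common factor v⁴, leaving -v²*x⁶+25.
Recognize a difference of squares with the parts 5 and v*x³.

-v⁴*(v*x³+5)*(v*x³-5)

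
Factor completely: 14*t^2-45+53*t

(2*t+9)*(7*t-5)

Need a pair with product 14·(-45) = -630 and sum 53: that's 63 and -10.
Split the middle term: 14*t^2+63*t - 10*t-45 = 7*t*(2*t+9) - 5*(2*t+9).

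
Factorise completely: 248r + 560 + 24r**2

8(3r + 10)(r + 7)

Pull out the common factor 8, then factor the remaining trinomial.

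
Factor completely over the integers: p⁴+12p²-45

Substitute u = p² to get a quadratic in u, then factor.
p²-3 is irreducible over ℤ (3 is not a perfect square).
p²+15 is irreducible over ℤ (always positive, so no real roots).

(p²+15)(p²-3)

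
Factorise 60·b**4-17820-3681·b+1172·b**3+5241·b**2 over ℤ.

(2·b+15)·(5·b-9)·(6·b+11)·(b+12)

Trying the rational-root candidates, b = 9/5 is a root, so (5·b-9) divides it; the quotient is 12·b**3+256·b**2+1509·b+1980.
Continuing, b = -12 is a root, so (b+12) divides it; the quotient is 12·b**2+112·b+165.
The remaining quadratic factors as (2·b+15)(6·b+11).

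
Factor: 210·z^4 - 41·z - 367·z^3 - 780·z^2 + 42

(5·z - 1)·(6·z + 7)·(7·z + 2)·(z - 3)

By the rational root theorem, z = 1/5 is a root, so (5·z - 1) is a factor; dividing leaves 42·z^3 - 65·z^2 - 169·z - 42.
Continuing, z = -2/7 is a root, so (7·z + 2) is a factor; dividing leaves 6·z^2 - 11·z - 21.
The remaining quadratic factors as (z - 3)(6·z + 7).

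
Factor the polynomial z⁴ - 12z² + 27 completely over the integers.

Substitute u = z² to get a quadratic in u, then factor.
z² - 9 is a difference of squares.
z² - 3 is irreducible over ℤ (3 is not a perfect square).

(z + 3)(z - 3)(z² - 3)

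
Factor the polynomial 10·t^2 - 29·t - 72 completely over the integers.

(2·t - 9)·(5·t + 8)

Need a pair with product 10·(-72) = -720 and sum -29: that's 16 and -45.
Split the middle term: 10·t^2 + 16·t - 45·t - 72 = 2·t·(5·t + 8) - 9·(5·t + 8).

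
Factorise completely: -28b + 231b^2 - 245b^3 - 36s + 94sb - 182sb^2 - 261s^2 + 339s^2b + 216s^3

(8s - 7b + 1)(3s + 5b - 4)(9s + 7b)

Group: 3s(72s^2 - 7sb + 9s - 49b^2 + 7b) + (5b - 4)(72s^2 - 7sb + 9s - 49b^2 + 7b); both groups contain (72s^2 - 7sb + 9s - 49b^2 + 7b), so (3s + 5b - 4) is a factor with cofactor 72s^2 - 7sb + 9s - 49b^2 + 7b.
The cofactor groups again: 72s^2 - 7sb + 9s - 49b^2 + 7b = 8s(9s + 7b) + (-7b + 1)(9s + 7b); both groups contain (9s + 7b), giving (8s - 7b + 1)(9s + 7b).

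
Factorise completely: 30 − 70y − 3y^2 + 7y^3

(7y − 3)(y^2 − 10)

Group as (7y^3 − 70y) + (−3y^2 + 30) = 7y(y^2 − 10) − 3(y^2 − 10).
Both groups share the factor (y^2 − 10).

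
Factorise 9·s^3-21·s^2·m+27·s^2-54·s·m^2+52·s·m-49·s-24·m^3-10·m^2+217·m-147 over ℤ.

(s-4·m+3)·(3·s+2·m+7)·(3·s+3·m-7)

Group: 3·s·(3·s^2-10·s·m+16·s-8·m^2-22·m+21) + (3·m-7)·(3·s^2-10·s·m+16·s-8·m^2-22·m+21); both groups contain (3·s^2-10·s·m+16·s-8·m^2-22·m+21), so (3·s+3·m-7) is a factor with cofactor 3·s^2-10·s·m+16·s-8·m^2-22·m+21.
The cofactor groups again: 3·s^2-10·s·m+16·s-8·m^2-22·m+21 = 3·s·(s-4·m+3) + (2·m+7)·(s-4·m+3); both groups contain (s-4·m+3), giving (3·s+2·m+7)·(s-4·m+3).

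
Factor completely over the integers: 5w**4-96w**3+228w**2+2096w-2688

Among the possible rational roots, w = 14 is a root, giving the factor (w-14) and quotient 5w**3-26w**2-136w+192.
Next, w = 6/5 is a root, so (5w-6) is a factor; dividing leaves w**2-4w-32.
The remaining quadratic factors as (w+4)(w-8).

(5w-6)(w+4)(w-14)(w-8)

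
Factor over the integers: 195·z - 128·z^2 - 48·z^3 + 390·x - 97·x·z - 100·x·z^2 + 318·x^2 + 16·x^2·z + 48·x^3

Group: 8·x·(6·x^2 + 11·x·z + 30·x + 4·z^2 + 15·z) + (-12·z + 13)·(6·x^2 + 11·x·z + 30·x + 4·z^2 + 15·z); both groups contain (6·x^2 + 11·x·z + 30·x + 4·z^2 + 15·z), so (8·x - 12·z + 13) is a factor with cofactor 6·x^2 + 11·x·z + 30·x + 4·z^2 + 15·z.
The cofactor groups again: 6·x^2 + 11·x·z + 30·x + 4·z^2 + 15·z = 2·x·(3·x + 4·z + 15) + z·(3·x + 4·z + 15); both groups contain (3·x + 4·z + 15), giving (2·x + z)·(3·x + 4·z + 15).

(2·x + z)·(3·x + 4·z + 15)·(8·x - 12·z + 13)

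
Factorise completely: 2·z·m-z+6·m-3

(2·m-1)·(z+3)

Group as (2·z·m-z) + (6·m-3) = z·(2·m-1) + 3·(2·m-1).
Both groups share the factor (2·m-1).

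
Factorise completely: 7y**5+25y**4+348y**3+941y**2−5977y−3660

Among the possible rational roots, y = 3 is a root, giving the factor (y−3) and quotient 7y**4+46y**3+486y**2+2399y+1220.
Then y = −4/7 is a root, so (7y+4) divides it; the quotient is y**3+6y**2+66y+305.
Continuing, y = −5 is a root, so (y+5) is a factor; dividing leaves y**2+y+61.
The quadratic y**2+y+61 has discriminant −243 < 0 and is irreducible over ℤ.

(7y+4)(y+5)(y−3)(y**2+y+61)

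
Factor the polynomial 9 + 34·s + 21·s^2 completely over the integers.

(3·s + 1)·(7·s + 9)

Need a pair with product 21·9 = 189 and sum 34: that's 27 and 7.
Split the middle term: 21·s^2 + 27·s + 7·s + 9 = 3·s·(7·s + 9) + (7·s + 9).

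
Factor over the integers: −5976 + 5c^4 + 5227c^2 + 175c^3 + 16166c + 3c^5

(3c − 1)(c + 4)(c + 9)(c^2 − 11c + 166)

Testing divisors of the constant over divisors of the leading coefficient, c = −9 is a root, giving the factor (c + 9) and quotient 3c^4 − 22c^3 + 373c^2 + 1870c − 664.
Next, c = 1/3 is a root, giving the factor (3c − 1) and quotient c^3 − 7c^2 + 122c + 664.
Continuing, c = −4 is a root, so (c + 4) is a factor; dividing leaves c^2 − 11c + 166.
The quadratic c^2 − 11c + 166 has discriminant −543 < 0 and is irreducible over ℤ.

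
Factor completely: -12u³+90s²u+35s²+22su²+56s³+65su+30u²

(7s+6u)(8s-2u+5)(s+u)

Group: 8s(7s²+13su+6u²) + (-2u+5)(7s²+13su+6u²); both groups contain (7s²+13su+6u²), so (8s-2u+5) is a factor with cofactor 7s²+13su+6u².
The cofactor groups again: 7s²+13su+6u² = 7s(s+u) + 6u(s+u); both groups contain (s+u), giving (7s+6u)(s+u).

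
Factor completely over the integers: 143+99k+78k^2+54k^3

Group as (54k^3+99k) + (78k^2+143) = 9k(6k^2+11) + 13(6k^2+11).
Both groups share the factor (6k^2+11).

(9k+13)(6k^2+11)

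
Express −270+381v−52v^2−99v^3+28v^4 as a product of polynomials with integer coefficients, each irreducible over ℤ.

(4v−5)(7v−9)(v+2)(v−3)

Testing divisors of the constant over divisors of the leading coefficient, v = −2 is a root, giving the factor (v+2) and quotient 28v^3−155v^2+258v−135.
Continuing, v = 5/4 is a root, so (4v−5) divides it; the quotient is 7v^2−30v+27.
The remaining quadratic factors as (v−3)(7v−9).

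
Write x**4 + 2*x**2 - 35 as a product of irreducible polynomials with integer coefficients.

Substitute u = x**2 to get a quadratic in u, then factor.
x**2 - 5 is irreducible over ℤ (5 is not a perfect square).
x**2 + 7 is irreducible over ℤ (always positive, so no real roots).

(x**2 + 7)*(x**2 - 5)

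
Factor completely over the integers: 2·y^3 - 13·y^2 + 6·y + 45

Trying the rational-root candidates, y = -3/2 is a root, giving the factor (2·y + 3) and quotient y^2 - 8·y + 15.
The remaining quadratic factors as (y - 5)(y - 3).

(2·y + 3)·(y - 3)·(y - 5)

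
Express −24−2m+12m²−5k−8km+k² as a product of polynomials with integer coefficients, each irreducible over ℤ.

Group: k(k−6m−8) + (−2m+3)(k−6m−8); both groups contain (k−6m−8).

(k−2m+3)(k−6m−8)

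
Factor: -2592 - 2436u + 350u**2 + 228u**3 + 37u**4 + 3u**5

Testing divisors of the constant over divisors of the leading coefficient, u = -6 is a root, giving the factor (u + 6) and quotient 3u**4 + 19u**3 + 114u**2 - 334u - 432.
Then u = 8/3 is a root, so (3u - 8) divides it; the quotient is u**3 + 9u**2 + 62u + 54.
Then u = -1 is a root, so (u + 1) is a factor; dividing leaves u**2 + 8u + 54.
The quadratic u**2 + 8u + 54 has discriminant -152 < 0 and is irreducible over ℤ.

(3u - 8)(u + 1)(u + 6)(u**2 + 8u + 54)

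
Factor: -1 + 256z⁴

(4z + 1)(4z - 1)(16z² + 1)

(4z)⁴ − (1)⁴ = ((4z)² − (1)²)((4z)² + (1)²); the first factor splits again, the second (16z² + 1) is irreducible.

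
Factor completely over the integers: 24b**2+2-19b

(3b-2)(8b-1)

Need a pair with product 24·2 = 48 and sum -19: that's -3 and -16.
Split the middle term: 24b**2-3b - 16b+2 = 3b(8b-1) - 2(8b-1).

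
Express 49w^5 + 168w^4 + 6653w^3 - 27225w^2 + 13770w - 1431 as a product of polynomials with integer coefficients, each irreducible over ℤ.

Trying the rational-root candidates, w = 1/7 is a root, so (7w - 1) is a factor; dividing leaves 7w^4 + 25w^3 + 954w^2 - 3753w + 1431.
Next, w = 3/7 is a root, giving the factor (7w - 3) and quotient w^3 + 4w^2 + 138w - 477.
Then w = 3 is a root, giving the factor (w - 3) and quotient w^2 + 7w + 159.
The quadratic w^2 + 7w + 159 has discriminant -587 < 0 and is irreducible over ℤ.

(7w - 1)(7w - 3)(w - 3)(w^2 + 7w + 159)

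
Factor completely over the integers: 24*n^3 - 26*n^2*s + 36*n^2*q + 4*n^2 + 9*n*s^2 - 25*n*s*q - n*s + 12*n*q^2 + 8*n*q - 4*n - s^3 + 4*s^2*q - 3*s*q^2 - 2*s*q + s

Group: 4*n*(6*n^2 - 5*n*s + 9*n*q + n + s^2 - 4*s*q + 3*q^2 + 2*q - 1) - s*(6*n^2 - 5*n*s + 9*n*q + n + s^2 - 4*s*q + 3*q^2 + 2*q - 1); both groups contain (6*n^2 - 5*n*s + 9*n*q + n + s^2 - 4*s*q + 3*q^2 + 2*q - 1), so (4*n - s) is a factor with cofactor 6*n^2 - 5*n*s + 9*n*q + n + s^2 - 4*s*q + 3*q^2 + 2*q - 1.
The cofactor groups again: 6*n^2 - 5*n*s + 9*n*q + n + s^2 - 4*s*q + 3*q^2 + 2*q - 1 = 2*n*(3*n - s + 3*q - 1) + (-s + q + 1)*(3*n - s + 3*q - 1); both groups contain (3*n - s + 3*q - 1), giving (2*n - s + q + 1)*(3*n - s + 3*q - 1).

(2*n - s + q + 1)*(3*n - s + 3*q - 1)*(4*n - s)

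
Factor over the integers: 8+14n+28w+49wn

(7n+4)(7w+2)

Group as (49wn+28w) + (14n+8) = 7w(7n+4) + 2(7n+4).
Both groups share the factor (7n+4).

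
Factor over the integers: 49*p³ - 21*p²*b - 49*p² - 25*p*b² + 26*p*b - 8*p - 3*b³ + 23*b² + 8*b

(p - b)*(7*p + 3*b + 1)*(7*p + b - 8)

Group: 7*p*(7*p² - 4*p*b + p - 3*b² - b) + (b - 8)*(7*p² - 4*p*b + p - 3*b² - b); both groups contain (7*p² - 4*p*b + p - 3*b² - b), so (7*p + b - 8) is a factor with cofactor 7*p² - 4*p*b + p - 3*b² - b.
The cofactor groups again: 7*p² - 4*p*b + p - 3*b² - b = p*(7*p + 3*b + 1) - b*(7*p + 3*b + 1); both groups contain (7*p + 3*b + 1), giving (p - b)*(7*p + 3*b + 1).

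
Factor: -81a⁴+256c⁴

Write as (16c²)² − (9a²)², then factor 16c²-9a² once more.

(4c-3a)(4c+3a)(16c²+9a²)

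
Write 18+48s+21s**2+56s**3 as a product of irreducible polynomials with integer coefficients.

Group as (56s**3+48s) + (21s**2+18) = 8s(7s**2+6) + 3(7s**2+6).
Both groups share the factor (7s**2+6).

(8s+3)(7s**2+6)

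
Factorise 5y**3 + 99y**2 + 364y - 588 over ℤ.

(5y - 6)(y + 14)(y + 7)

Trying the rational-root candidates, y = -14 is a root, so (y + 14) divides it; the quotient is 5y**2 + 29y - 42.
The remaining quadratic factors as (y + 7)(5y - 6).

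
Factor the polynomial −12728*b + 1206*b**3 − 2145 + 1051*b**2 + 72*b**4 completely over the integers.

(3*b + 13)*(4*b − 11)*(6*b + 1)*(b + 15)

By the rational root theorem, b = −1/6 is a root, so (6*b + 1) divides it; the quotient is 12*b**3 + 199*b**2 + 142*b − 2145.
Continuing, b = −15 is a root, so (b + 15) divides it; the quotient is 12*b**2 + 19*b − 143.
The remaining quadratic factors as (4*b − 11)(3*b + 13).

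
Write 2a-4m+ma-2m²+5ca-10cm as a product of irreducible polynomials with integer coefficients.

-(2m-a)(5c+m+2)

Group: -2m(5c+m+2) + a(5c+m+2); both groups contain (5c+m+2).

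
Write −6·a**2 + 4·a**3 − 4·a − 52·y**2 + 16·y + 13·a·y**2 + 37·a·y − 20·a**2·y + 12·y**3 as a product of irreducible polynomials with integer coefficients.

(2·a + y − 4)·(2·a − 3·y + 1)·(a − 4·y)

Group: 2·a·(2·a**2 − 7·a·y − 4·a − 4·y**2 + 16·y) + (−3·y + 1)·(2·a**2 − 7·a·y − 4·a − 4·y**2 + 16·y); both groups contain (2·a**2 − 7·a·y − 4·a − 4·y**2 + 16·y), so (2·a − 3·y + 1) is a factor with cofactor 2·a**2 − 7·a·y − 4·a − 4·y**2 + 16·y.
The cofactor groups again: 2·a**2 − 7·a·y − 4·a − 4·y**2 + 16·y = 2·a·(a − 4·y) + (y − 4)·(a − 4·y); both groups contain (a − 4·y), giving (2·a + y − 4)·(a − 4·y).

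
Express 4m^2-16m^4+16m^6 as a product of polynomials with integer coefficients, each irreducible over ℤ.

4m^2(2m^2-1)^2

Every term has a factor of 4m^2; factoring it out leaves 4m^4-4m^2+1.
Recognize a perfect-square trinomial with the parts 1 and 2m^2.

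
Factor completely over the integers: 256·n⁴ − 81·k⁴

(4·n − 3·k)·(4·n + 3·k)·(16·n² + 9·k²)

(4·n)⁴ − (3·k)⁴ = ((4·n)² − (3·k)²)((4·n)² + (3·k)²); the first factor splits again, the second (16·n² + 9·k²) is irreducible.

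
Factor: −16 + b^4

Difference of squares twice: with A = b and B = 2, A⁴ − B⁴ = (A² − B²)(A² + B²), and A² − B² factors again.

(b + 2)(b − 2)(b^2 + 4)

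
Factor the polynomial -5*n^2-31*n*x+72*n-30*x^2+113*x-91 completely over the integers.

Group: -5*n*(n+5*x-13) + (-6*x+7)*(n+5*x-13); both groups contain (n+5*x-13).

-(5*n+6*x-7)*(n+5*x-13)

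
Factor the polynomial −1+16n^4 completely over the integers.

Difference of squares twice: with A = 2n and B = 1, A⁴ − B⁴ = (A² − B²)(A² + B²), and A² − B² factors again.

(2n+1)(2n−1)(4n^2+1)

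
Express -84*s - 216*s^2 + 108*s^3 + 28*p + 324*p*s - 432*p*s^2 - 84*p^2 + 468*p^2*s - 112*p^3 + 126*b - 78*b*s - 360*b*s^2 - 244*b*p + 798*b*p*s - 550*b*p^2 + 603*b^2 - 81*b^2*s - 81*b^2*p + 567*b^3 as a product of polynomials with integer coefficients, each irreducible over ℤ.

(7*b - 8*p + 6*s + 2)*(9*b + 2*p - 6*s)*(9*b + 7*p - 3*s + 7)

Group: 9*b*(63*b^2 - 58*b*p + 12*b*s + 18*b - 16*p^2 + 60*p*s + 4*p - 36*s^2 - 12*s) + (7*p - 3*s + 7)*(63*b^2 - 58*b*p + 12*b*s + 18*b - 16*p^2 + 60*p*s + 4*p - 36*s^2 - 12*s); both groups contain (63*b^2 - 58*b*p + 12*b*s + 18*b - 16*p^2 + 60*p*s + 4*p - 36*s^2 - 12*s), so (9*b + 7*p - 3*s + 7) is a factor with cofactor 63*b^2 - 58*b*p + 12*b*s + 18*b - 16*p^2 + 60*p*s + 4*p - 36*s^2 - 12*s.
The cofactor groups again: 63*b^2 - 58*b*p + 12*b*s + 18*b - 16*p^2 + 60*p*s + 4*p - 36*s^2 - 12*s = 9*b*(7*b - 8*p + 6*s + 2) + (2*p - 6*s)*(7*b - 8*p + 6*s + 2); both groups contain (7*b - 8*p + 6*s + 2), giving (9*b + 2*p - 6*s)*(7*b - 8*p + 6*s + 2).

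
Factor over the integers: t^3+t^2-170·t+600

Trying the rational-root candidates, t = 10 is a root, giving the factor (t-10) and quotient t^2+11·t-60.
The remaining quadratic factors as (t-4)(t+15).

(t+15)·(t-10)·(t-4)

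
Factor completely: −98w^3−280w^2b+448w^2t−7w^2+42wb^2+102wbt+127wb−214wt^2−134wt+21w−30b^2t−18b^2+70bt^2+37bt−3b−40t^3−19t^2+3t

Group: 7w(−14w^2−40wb+54wt−7w+6b^2−14bt+b+8t^2−t) + (−5t−3)(−14w^2−40wb+54wt−7w+6b^2−14bt+b+8t^2−t); both groups contain (−14w^2−40wb+54wt−7w+6b^2−14bt+b+8t^2−t), so (7w−5t−3) is a factor with cofactor −14w^2−40wb+54wt−7w+6b^2−14bt+b+8t^2−t.
The cofactor groups again: −14w^2−40wb+54wt−7w+6b^2−14bt+b+8t^2−t = −7w(2w+6b−8t+1) + (b−t)(2w+6b−8t+1); both groups contain (2w+6b−8t+1), giving −(7w−b+t)(2w+6b−8t+1).

−(7w−5t−3)(7w−b+t)(2w+6b−8t+1)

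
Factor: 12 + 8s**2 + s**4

(s**2 + 2)(s**2 + 6)

Substitute u = s**2 to get a quadratic in u, then factor.
s**2 + 2 is irreducible over ℤ (always positive, so no real roots).
s**2 + 6 is irreducible over ℤ (always positive, so no real roots).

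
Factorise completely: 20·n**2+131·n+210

Need a pair with product 20·210 = 4200 and sum 131: that's 56 and 75.
Split the middle term: 20·n**2+56·n + 75·n+210 = 4·n·(5·n+14) + 15·(5·n+14).

(4·n+15)·(5·n+14)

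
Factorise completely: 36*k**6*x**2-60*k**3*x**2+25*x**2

x**2*(6*k**3-5)**2

Pull out the common factor x**2, leaving 36*k**6-60*k**3+25.
Recognize a perfect-square trinomial with the parts 5 and 6*k**3.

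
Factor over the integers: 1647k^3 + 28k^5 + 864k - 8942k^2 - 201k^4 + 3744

Among the possible rational roots, k = 3/4 is a root, so (4k - 3) divides it; the quotient is 7k^4 - 45k^3 + 378k^2 - 1952k - 1248.
Next, k = 6 is a root, so (k - 6) is a factor; dividing leaves 7k^3 - 3k^2 + 360k + 208.
Next, k = -4/7 is a root, giving the factor (7k + 4) and quotient k^2 - k + 52.
The quadratic k^2 - k + 52 has discriminant -207 < 0 and is irreducible over ℤ.

(4k - 3)(7k + 4)(k - 6)(k^2 - k + 52)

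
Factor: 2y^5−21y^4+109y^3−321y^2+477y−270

(2y−3)(y−2)(y−3)(y^2−4y+15)

Testing divisors of the constant over divisors of the leading coefficient, y = 3/2 is a root, so (2y−3) is a factor; dividing leaves y^4−9y^3+41y^2−99y+90.
Next, y = 2 is a root, giving the factor (y−2) and quotient y^3−7y^2+27y−45.
Continuing, y = 3 is a root, giving the factor (y−3) and quotient y^2−4y+15.
The quadratic y^2−4y+15 has discriminant −44 < 0 and is irreducible over ℤ.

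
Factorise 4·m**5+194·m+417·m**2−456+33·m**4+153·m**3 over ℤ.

Among the possible rational roots, m = −2 is a root, giving the factor (m+2) and quotient 4·m**4+25·m**3+103·m**2+211·m−228.
Then m = 3/4 is a root, so (4·m−3) divides it; the quotient is m**3+7·m**2+31·m+76.
Then m = −4 is a root, so (m+4) is a factor; dividing leaves m**2+3·m+19.
The quadratic m**2+3·m+19 has discriminant −67 < 0 and is irreducible over ℤ.

(4·m−3)·(m+2)·(m+4)·(m**2+3·m+19)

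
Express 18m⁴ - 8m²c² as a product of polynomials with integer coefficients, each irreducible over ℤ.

2m²(3m - 2c)(3m + 2c)

Every term has a factor of 2m². Then 9m² - 4c² = (3m)² − (2c)².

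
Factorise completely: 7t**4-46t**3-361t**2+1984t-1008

(7t-4)(t+7)(t-4)(t-9)

Among the possible rational roots, t = 4 is a root, so (t-4) is a factor; dividing leaves 7t**3-18t**2-433t+252.
Then t = 4/7 is a root, so (7t-4) divides it; the quotient is t**2-2t-63.
The remaining quadratic factors as (t-9)(t+7).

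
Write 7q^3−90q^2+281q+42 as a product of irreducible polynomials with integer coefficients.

By the rational root theorem, q = −1/7 is a root, giving the factor (7q+1) and quotient q^2−13q+42.
The remaining quadratic factors as (q−7)(q−6).

(7q+1)(q−6)(q−7)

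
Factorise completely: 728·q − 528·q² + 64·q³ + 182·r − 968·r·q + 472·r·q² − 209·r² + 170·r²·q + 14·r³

(14·r + 2·q − 13)·(r + 4·q)·(r + 8·q − 14)

Group: 14·r·(r² + 12·r·q − 14·r + 32·q² − 56·q) + (2·q − 13)·(r² + 12·r·q − 14·r + 32·q² − 56·q); both groups contain (r² + 12·r·q − 14·r + 32·q² − 56·q), so (14·r + 2·q − 13) is a factor with cofactor r² + 12·r·q − 14·r + 32·q² − 56·q.
The cofactor groups again: r² + 12·r·q − 14·r + 32·q² − 56·q = r·(r + 4·q) + (8·q − 14)·(r + 4·q); both groups contain (r + 4·q), giving (r + 8·q − 14)·(r + 4·q).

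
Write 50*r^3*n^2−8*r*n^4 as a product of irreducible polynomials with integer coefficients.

Pull out the common factor 2*r*n^2; 25*r^2−4*n^2 is a difference of squares.

2*n^2*r*(5*r−2*n)*(5*r+2*n)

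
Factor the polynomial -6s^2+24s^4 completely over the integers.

6s^2(2s+1)(2s-1)

Factor out 6s^2, leaving 4s^2-1, which is a difference of two squares.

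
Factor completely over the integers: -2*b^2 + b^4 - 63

Substitute u = b^2 to get a quadratic in u, then factor.
b^2 - 9 is a difference of squares.
b^2 + 7 is irreducible over ℤ (always positive, so no real roots).

(b + 3)*(b - 3)*(b^2 + 7)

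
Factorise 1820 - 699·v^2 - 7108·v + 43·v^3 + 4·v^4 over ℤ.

(4·v - 1)·(v + 10)·(v + 14)·(v - 13)

Testing divisors of the constant over divisors of the leading coefficient, v = -10 is a root, so (v + 10) is a factor; dividing leaves 4·v^3 + 3·v^2 - 729·v + 182.
Then v = -14 is a root, so (v + 14) divides it; the quotient is 4·v^2 - 53·v + 13.
The remaining quadratic factors as (v - 13)(4·v - 1).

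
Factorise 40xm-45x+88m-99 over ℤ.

(5x+11)(8m-9)

Group as (40xm-45x) + (88m-99) = 5x(8m-9) + 11(8m-9).
Both groups share the factor (8m-9).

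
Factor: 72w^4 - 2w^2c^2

2w^2(6w - c)(6w + c)

Factor out 2w^2, leaving 36w^2 - c^2, which is a difference of two squares.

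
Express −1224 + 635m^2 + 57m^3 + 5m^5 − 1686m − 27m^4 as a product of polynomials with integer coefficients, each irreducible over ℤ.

Among the possible rational roots, m = −4 is a root, so (m + 4) is a factor; dividing leaves 5m^4 − 47m^3 + 245m^2 − 345m − 306.
Then m = 3 is a root, so (m − 3) divides it; the quotient is 5m^3 − 32m^2 + 149m + 102.
Continuing, m = −3/5 is a root, so (5m + 3) divides it; the quotient is m^2 − 7m + 34.
The quadratic m^2 − 7m + 34 has discriminant −87 < 0 and is irreducible over ℤ.

(5m + 3)(m + 4)(m − 3)(m^2 − 7m + 34)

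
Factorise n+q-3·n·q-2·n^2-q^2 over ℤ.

-(2·n+q-1)·(n+q)

Group: -n·(2·n+q-1) - q·(2·n+q-1); both groups contain (2·n+q-1).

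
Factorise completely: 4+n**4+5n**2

Substitute u = n**2 to get a quadratic in u, then factor.
n**2+4 is irreducible over ℤ (sum of squares).
n**2+1 is irreducible over ℤ (sum of squares).

(n**2+1)(n**2+4)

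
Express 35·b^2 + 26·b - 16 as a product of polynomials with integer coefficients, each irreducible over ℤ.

Need a pair with product 35·(-16) = -560 and sum 26: that's 40 and -14.
Split the middle term: 35·b^2 + 40·b - 14·b - 16 = 5·b·(7·b + 8) - 2·(7·b + 8).

(5·b - 2)·(7·b + 8)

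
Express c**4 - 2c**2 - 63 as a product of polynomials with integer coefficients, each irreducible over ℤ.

Substitute u = c**2 to get a quadratic in u, then factor.
c**2 - 9 is a difference of squares.
c**2 + 7 is irreducible over ℤ (always positive, so no real roots).

(c + 3)(c - 3)(c**2 + 7)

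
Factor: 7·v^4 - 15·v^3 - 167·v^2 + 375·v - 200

(7·v - 8)·(v + 5)·(v - 1)·(v - 5)

Testing divisors of the constant over divisors of the leading coefficient, v = 8/7 is a root, giving the factor (7·v - 8) and quotient v^3 - v^2 - 25·v + 25.
Continuing, v = 5 is a root, so (v - 5) divides it; the quotient is v^2 + 4·v - 5.
The remaining quadratic factors as (v - 1)(v + 5).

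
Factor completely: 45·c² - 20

5·(3·c + 2)·(3·c - 2)

Every term has a factor of 5. Then 9·c² - 4 = (3·c)² − (2)².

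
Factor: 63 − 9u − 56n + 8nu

(8n − 9)(u − 7)

Group as (8nu − 56n) + (−9u + 63) = 8n(u − 7) − 9(u − 7).
Both groups share the factor (u − 7).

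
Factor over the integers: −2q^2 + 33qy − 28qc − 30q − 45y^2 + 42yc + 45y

−(q − 15y + 14c + 15)(2q − 3y)

Group: −q(2q − 3y) + (15y − 14c − 15)(2q − 3y); both groups contain (2q − 3y).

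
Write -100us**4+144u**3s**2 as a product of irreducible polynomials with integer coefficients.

4s**2u(6u-5s)(6u+5s)

Pull out the common factor 4us**2; 36u**2-25s**2 is a difference of squares.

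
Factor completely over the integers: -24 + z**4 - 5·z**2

(z**2 + 3)·(z**2 - 8)

Substitute u = z**2 to get a quadratic in u, then factor.
z**2 + 3 is irreducible over ℤ (always positive, so no real roots).
z**2 - 8 is irreducible over ℤ (8 is not a perfect square).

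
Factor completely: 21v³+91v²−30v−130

(3v+13)(7v²−10)

Group as (21v³−30v) + (91v²−130) = 3v(7v²−10) + 13(7v²−10).
Both groups share the factor (7v²−10).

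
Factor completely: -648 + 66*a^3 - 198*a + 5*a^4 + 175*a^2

Trying the rational-root candidates, a = -9 is a root, so (a + 9) divides it; the quotient is 5*a^3 + 21*a^2 - 14*a - 72.
Continuing, a = -2 is a root, so (a + 2) is a factor; dividing leaves 5*a^2 + 11*a - 36.
The remaining quadratic factors as (5*a - 9)(a + 4).

(5*a - 9)*(a + 2)*(a + 4)*(a + 9)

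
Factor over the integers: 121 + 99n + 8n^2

Need a pair with product 8·121 = 968 and sum 99: that's 11 and 88.
Split the middle term: 8n^2 + 11n + 88n + 121 = n(8n + 11) + 11(8n + 11).

(8n + 11)(n + 11)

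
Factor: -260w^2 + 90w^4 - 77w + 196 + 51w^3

(3w + 4)(5w + 7)(6w - 7)(w - 1)

Testing divisors of the constant over divisors of the leading coefficient, w = -4/3 is a root, so (3w + 4) is a factor; dividing leaves 30w^3 - 23w^2 - 56w + 49.
Next, w = -7/5 is a root, so (5w + 7) divides it; the quotient is 6w^2 - 13w + 7.
The remaining quadratic factors as (6w - 7)(w - 1).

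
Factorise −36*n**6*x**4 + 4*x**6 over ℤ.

Every term has a factor of 4*x**4; factoring it out leaves −9*n**6 + x**2.
Recognize a difference of squares with the parts x and 3*n**3.

−4*x**4*(3*n**3 + x)*(3*n**3 − x)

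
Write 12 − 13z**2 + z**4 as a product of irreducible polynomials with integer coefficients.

Substitute u = z**2 to get a quadratic in u, then factor.
z**2 − 1 is a difference of squares.
z**2 − 12 is irreducible over ℤ (12 is not a perfect square).

(z + 1)(z − 1)(z**2 − 12)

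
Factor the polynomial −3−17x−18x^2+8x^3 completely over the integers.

(2x+1)(4x+1)(x−3)

Among the possible rational roots, x = −1/2 is a root, giving the factor (2x+1) and quotient 4x^2−11x−3.
The remaining quadratic factors as (4x+1)(x−3).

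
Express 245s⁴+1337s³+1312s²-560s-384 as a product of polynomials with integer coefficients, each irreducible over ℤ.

Among the possible rational roots, s = -4 is a root, so (s+4) divides it; the quotient is 245s³+357s²-116s-96.
Continuing, s = -3/7 is a root, giving the factor (7s+3) and quotient 35s²+36s-32.
The remaining quadratic factors as (5s+8)(7s-4).

(5s+8)(7s+3)(7s-4)(s+4)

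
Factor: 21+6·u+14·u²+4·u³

(2·u+7)·(2·u²+3)

Group as (4·u³+6·u) + (14·u²+21) = 2·u·(2·u²+3) + 7·(2·u²+3).
Both groups share the factor (2·u²+3).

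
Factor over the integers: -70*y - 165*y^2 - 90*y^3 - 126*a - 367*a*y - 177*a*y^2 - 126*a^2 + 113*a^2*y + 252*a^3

Group: 7*a*(36*a^2 + 47*a*y + 18*a + 15*y^2 + 10*y) + (-6*y - 7)*(36*a^2 + 47*a*y + 18*a + 15*y^2 + 10*y); both groups contain (36*a^2 + 47*a*y + 18*a + 15*y^2 + 10*y), so (7*a - 6*y - 7) is a factor with cofactor 36*a^2 + 47*a*y + 18*a + 15*y^2 + 10*y.
The cofactor groups again: 36*a^2 + 47*a*y + 18*a + 15*y^2 + 10*y = 4*a*(9*a + 5*y) + (3*y + 2)*(9*a + 5*y); both groups contain (9*a + 5*y), giving (4*a + 3*y + 2)*(9*a + 5*y).

(4*a + 3*y + 2)*(7*a - 6*y - 7)*(9*a + 5*y)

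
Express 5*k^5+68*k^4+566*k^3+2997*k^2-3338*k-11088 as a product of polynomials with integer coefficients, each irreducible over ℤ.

(5*k+8)*(k+9)*(k-2)*(k^2+5*k+77)

Among the possible rational roots, k = -9 is a root, so (k+9) divides it; the quotient is 5*k^4+23*k^3+359*k^2-234*k-1232.
Next, k = -8/5 is a root, so (5*k+8) is a factor; dividing leaves k^3+3*k^2+67*k-154.
Continuing, k = 2 is a root, giving the factor (k-2) and quotient k^2+5*k+77.
The quadratic k^2+5*k+77 has discriminant -283 < 0 and is irreducible over ℤ.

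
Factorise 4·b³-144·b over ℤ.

Every term has a factor of 4·b. Then b²-36 = (b)² − (6)².

4·b·(b+6)·(b-6)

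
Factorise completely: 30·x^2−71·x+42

Need a pair with product 30·42 = 1260 and sum −71: that's −35 and −36.
Split the middle term: 30·x^2−35·x − 36·x+42 = 5·x·(6·x−7) − 6·(6·x−7).

(5·x−6)·(6·x−7)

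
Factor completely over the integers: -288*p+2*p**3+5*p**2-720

Trying the rational-root candidates, p = 12 is a root, so (p-12) is a factor; dividing leaves 2*p**2+29*p+60.
The remaining quadratic factors as (p+12)(2*p+5).

(2*p+5)*(p+12)*(p-12)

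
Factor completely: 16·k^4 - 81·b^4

(2·k - 3·b)·(2·k + 3·b)·(4·k^2 + 9·b^2)

Difference of squares twice: with A = 2·k and B = 3·b, A⁴ − B⁴ = (A² − B²)(A² + B²), and A² − B² factors again.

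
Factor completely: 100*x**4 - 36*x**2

Factor out 4*x**2, leaving 25*x**2 - 9, which is a difference of two squares.

4*x**2*(5*x + 3)*(5*x - 3)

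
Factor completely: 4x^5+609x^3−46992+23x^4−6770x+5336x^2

(4x+11)(x+8)(x−3)(x^2−2x+178)

Testing divisors of the constant over divisors of the leading coefficient, x = −8 is a root, giving the factor (x+8) and quotient 4x^4−9x^3+681x^2−112x−5874.
Continuing, x = 3 is a root, so (x−3) divides it; the quotient is 4x^3+3x^2+690x+1958.
Then x = −11/4 is a root, giving the factor (4x+11) and quotient x^2−2x+178.
The quadratic x^2−2x+178 has discriminant −708 < 0 and is irreducible over ℤ.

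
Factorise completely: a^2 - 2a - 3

(a + 1)(a - 3)

Two integers with product -3 and sum -2 are -3 and 1.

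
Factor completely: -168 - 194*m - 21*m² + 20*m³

(4*m + 7)*(5*m + 6)*(m - 4)

By the rational root theorem, m = 4 is a root, so (m - 4) is a factor; dividing leaves 20*m² + 59*m + 42.
The remaining quadratic factors as (5*m + 6)(4*m + 7).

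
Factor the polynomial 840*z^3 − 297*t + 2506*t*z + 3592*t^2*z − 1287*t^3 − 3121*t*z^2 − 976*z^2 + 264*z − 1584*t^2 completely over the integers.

−(11*t − 15*z + 11)*(13*t − 7*z + 3)*(9*t − 8*z)

Group: 13*t*(−99*t^2 + 223*t*z − 99*t − 120*z^2 + 88*z) + (−7*z + 3)*(−99*t^2 + 223*t*z − 99*t − 120*z^2 + 88*z); both groups contain (−99*t^2 + 223*t*z − 99*t − 120*z^2 + 88*z), so (13*t − 7*z + 3) is a factor with cofactor −99*t^2 + 223*t*z − 99*t − 120*z^2 + 88*z.
The cofactor groups again: −99*t^2 + 223*t*z − 99*t − 120*z^2 + 88*z = −11*t*(9*t − 8*z) + (15*z − 11)*(9*t − 8*z); both groups contain (9*t − 8*z), giving −(11*t − 15*z + 11)*(9*t − 8*z).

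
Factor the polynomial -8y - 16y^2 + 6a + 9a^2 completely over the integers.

Group: 3a(3a - 4y) + (4y + 2)(3a - 4y); both groups contain (3a - 4y).

(3a + 4y + 2)(3a - 4y)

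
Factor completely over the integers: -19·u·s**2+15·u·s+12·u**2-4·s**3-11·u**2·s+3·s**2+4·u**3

Group: u·(4·u**2+5·u·s+s**2) + (-4·s+3)·(4·u**2+5·u·s+s**2); both groups contain (4·u**2+5·u·s+s**2), so (u-4·s+3) is a factor with cofactor 4·u**2+5·u·s+s**2.
The cofactor groups again: 4·u**2+5·u·s+s**2 = 4·u·(u+s) + s·(u+s); both groups contain (u+s), giving (4·u+s)·(u+s).

(u-4·s+3)·(4·u+s)·(u+s)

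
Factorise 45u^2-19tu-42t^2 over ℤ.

Group: -7t(6t-5u) - 9u(6t-5u); both groups contain (6t-5u).

-(6t-5u)(7t+9u)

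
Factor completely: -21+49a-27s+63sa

Group as (63sa-27s) + (49a-21) = 9s(7a-3) + 7(7a-3).
Both groups share the factor (7a-3).

(7a-3)(9s+7)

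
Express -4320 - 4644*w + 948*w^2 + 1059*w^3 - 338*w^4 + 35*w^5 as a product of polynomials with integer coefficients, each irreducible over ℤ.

(5*w + 6)*(7*w + 8)*(w - 3)*(w^2 - 9*w + 30)

Among the possible rational roots, w = -6/5 is a root, so (5*w + 6) is a factor; dividing leaves 7*w^4 - 76*w^3 + 303*w^2 - 174*w - 720.
Then w = 3 is a root, so (w - 3) divides it; the quotient is 7*w^3 - 55*w^2 + 138*w + 240.
Then w = -8/7 is a root, so (7*w + 8) is a factor; dividing leaves w^2 - 9*w + 30.
The quadratic w^2 - 9*w + 30 has discriminant -39 < 0 and is irreducible over ℤ.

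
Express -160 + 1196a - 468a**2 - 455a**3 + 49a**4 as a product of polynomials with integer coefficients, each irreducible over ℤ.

Testing divisors of the constant over divisors of the leading coefficient, a = 1/7 is a root, giving the factor (7a - 1) and quotient 7a**3 - 64a**2 - 76a + 160.
Continuing, a = 8/7 is a root, giving the factor (7a - 8) and quotient a**2 - 8a - 20.
The remaining quadratic factors as (a - 10)(a + 2).

(7a - 1)(7a - 8)(a + 2)(a - 10)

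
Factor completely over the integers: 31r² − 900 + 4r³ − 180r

Among the possible rational roots, r = −15/4 is a root, giving the factor (4r + 15) and quotient r² + 4r − 60.
The remaining quadratic factors as (r − 6)(r + 10).

(4r + 15)(r + 10)(r − 6)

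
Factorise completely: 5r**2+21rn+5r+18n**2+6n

(r+3n+1)(5r+6n)

Group: r(5r+6n) + (3n+1)(5r+6n); both groups contain (5r+6n).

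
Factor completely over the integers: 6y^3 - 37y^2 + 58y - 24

(2y - 3)(3y - 2)(y - 4)

By the rational root theorem, y = 3/2 is a root, so (2y - 3) is a factor; dividing leaves 3y^2 - 14y + 8.
The remaining quadratic factors as (y - 4)(3y - 2).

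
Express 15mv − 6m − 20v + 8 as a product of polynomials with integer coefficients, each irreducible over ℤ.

(3m − 4)(5v − 2)

Group as (15mv − 6m) + (−20v + 8) = 3m(5v − 2) − 4(5v − 2).
Both groups share the factor (5v − 2).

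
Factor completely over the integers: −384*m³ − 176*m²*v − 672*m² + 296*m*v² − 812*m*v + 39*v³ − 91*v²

−(12*m + 13*v)*(4*m − 3*v + 7)*(8*m + v)

Group: 12*m*(−32*m² + 20*m*v − 56*m + 3*v² − 7*v) + 13*v*(−32*m² + 20*m*v − 56*m + 3*v² − 7*v); both groups contain (−32*m² + 20*m*v − 56*m + 3*v² − 7*v), so (12*m + 13*v) is a factor with cofactor −32*m² + 20*m*v − 56*m + 3*v² − 7*v.
The cofactor groups again: −32*m² + 20*m*v − 56*m + 3*v² − 7*v = −8*m*(4*m − 3*v + 7) − v*(4*m − 3*v + 7); both groups contain (4*m − 3*v + 7), giving −(8*m + v)*(4*m − 3*v + 7).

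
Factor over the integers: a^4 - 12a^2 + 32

(a + 2)(a - 2)(a^2 - 8)

Substitute u = a^2 to get a quadratic in u, then factor.
a^2 - 8 is irreducible over ℤ (8 is not a perfect square).
a^2 - 4 is a difference of squares.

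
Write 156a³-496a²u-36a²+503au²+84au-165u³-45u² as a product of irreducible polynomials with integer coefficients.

(13a-11u-3)(2a-3u)(6a-5u)

Group: 6a(26a²-61au-6a+33u²+9u) - 5u(26a²-61au-6a+33u²+9u); both groups contain (26a²-61au-6a+33u²+9u), so (6a-5u) is a factor with cofactor 26a²-61au-6a+33u²+9u.
The cofactor groups again: 26a²-61au-6a+33u²+9u = 2a(13a-11u-3) - 3u(13a-11u-3); both groups contain (13a-11u-3), giving (2a-3u)(13a-11u-3).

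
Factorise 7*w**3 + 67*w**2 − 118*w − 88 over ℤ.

(7*w + 4)*(w + 11)*(w − 2)

Among the possible rational roots, w = 2 is a root, so (w − 2) is a factor; dividing leaves 7*w**2 + 81*w + 44.
The remaining quadratic factors as (7*w + 4)(w + 11).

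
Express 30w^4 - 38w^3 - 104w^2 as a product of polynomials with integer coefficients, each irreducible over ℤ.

Pull out the common factor 2w^2, then factor the remaining trinomial.

2w^2(3w + 4)(5w - 13)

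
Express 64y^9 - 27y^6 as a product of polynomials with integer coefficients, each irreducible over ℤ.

Factor out y^6 first: what remains is 64y^3 - 27.
Recognize a difference of cubes with the parts 4y and 3.

y^6(4y - 3)(16y^2 + 12y + 9)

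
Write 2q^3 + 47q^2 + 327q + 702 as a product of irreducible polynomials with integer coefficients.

Testing divisors of the constant over divisors of the leading coefficient, q = −9/2 is a root, giving the factor (2q + 9) and quotient q^2 + 19q + 78.
The remaining quadratic factors as (q + 6)(q + 13).

(2q + 9)(q + 13)(q + 6)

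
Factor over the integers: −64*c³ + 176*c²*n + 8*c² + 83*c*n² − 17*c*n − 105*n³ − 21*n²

−(8*c + 7*n)*(8*c − 5*n − 1)*(c − 3*n)

Group: c*(−64*c² − 16*c*n + 8*c + 35*n² + 7*n) − 3*n*(−64*c² − 16*c*n + 8*c + 35*n² + 7*n); both groups contain (−64*c² − 16*c*n + 8*c + 35*n² + 7*n), so (c − 3*n) is a factor with cofactor −64*c² − 16*c*n + 8*c + 35*n² + 7*n.
The cofactor groups again: −64*c² − 16*c*n + 8*c + 35*n² + 7*n = −8*c*(8*c + 7*n) + (5*n + 1)*(8*c + 7*n); both groups contain (8*c + 7*n), giving −(8*c − 5*n − 1)*(8*c + 7*n).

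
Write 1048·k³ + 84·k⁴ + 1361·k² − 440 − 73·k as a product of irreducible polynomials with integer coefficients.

By the rational root theorem, k = −8/7 is a root, so (7·k + 8) is a factor; dividing leaves 12·k³ + 136·k² + 39·k − 55.
Next, k = 1/2 is a root, so (2·k − 1) is a factor; dividing leaves 6·k² + 71·k + 55.
The remaining quadratic factors as (6·k + 5)(k + 11).

(2·k − 1)·(6·k + 5)·(7·k + 8)·(k + 11)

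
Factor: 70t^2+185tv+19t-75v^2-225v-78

(14t-5v-13)(5t+15v+6)

Group: 5t(14t-5v-13) + (15v+6)(14t-5v-13); both groups contain (14t-5v-13).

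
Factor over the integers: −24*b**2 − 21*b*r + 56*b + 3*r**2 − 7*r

−(3*b + 3*r − 7)*(8*b − r)

Group: −3*b*(8*b − r) + (−3*r + 7)*(8*b − r); both groups contain (8*b − r).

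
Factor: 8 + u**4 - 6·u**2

(u + 2)·(u - 2)·(u**2 - 2)

Substitute w = u**2 to get a quadratic in w, then factor.
u**2 - 2 is irreducible over ℤ (2 is not a perfect square).
u**2 - 4 is a difference of squares.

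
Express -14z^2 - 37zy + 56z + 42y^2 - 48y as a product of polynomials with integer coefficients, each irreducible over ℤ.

Group: -7z(2z + 7y - 8) + 6y(2z + 7y - 8); both groups contain (2z + 7y - 8).

-(7z - 6y)(2z + 7y - 8)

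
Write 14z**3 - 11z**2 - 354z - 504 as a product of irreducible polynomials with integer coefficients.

(2z + 7)(7z + 12)(z - 6)

Trying the rational-root candidates, z = -12/7 is a root, giving the factor (7z + 12) and quotient 2z**2 - 5z - 42.
The remaining quadratic factors as (z - 6)(2z + 7).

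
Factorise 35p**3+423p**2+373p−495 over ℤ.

Testing divisors of the constant over divisors of the leading coefficient, p = −9/5 is a root, giving the factor (5p+9) and quotient 7p**2+72p−55.
The remaining quadratic factors as (p+11)(7p−5).

(5p+9)(7p−5)(p+11)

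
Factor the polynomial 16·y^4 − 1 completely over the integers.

(2·y + 1)·(2·y − 1)·(4·y^2 + 1)

Difference of squares twice: with A = 2·y and B = 1, A⁴ − B⁴ = (A² − B²)(A² + B²), and A² − B² factors again.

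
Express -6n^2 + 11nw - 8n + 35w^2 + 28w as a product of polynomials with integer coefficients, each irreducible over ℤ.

-(2n - 7w)(3n + 5w + 4)

Group: -3n(2n - 7w) + (-5w - 4)(2n - 7w); both groups contain (2n - 7w).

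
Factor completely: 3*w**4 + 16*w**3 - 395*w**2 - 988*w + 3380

(3*w + 13)*(w + 13)*(w - 10)*(w - 2)

Trying the rational-root candidates, w = 2 is a root, so (w - 2) is a factor; dividing leaves 3*w**3 + 22*w**2 - 351*w - 1690.
Then w = -13 is a root, so (w + 13) is a factor; dividing leaves 3*w**2 - 17*w - 130.
The remaining quadratic factors as (3*w + 13)(w - 10).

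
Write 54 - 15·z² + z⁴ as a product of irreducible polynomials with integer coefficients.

Substitute u = z² to get a quadratic in u, then factor.
z² - 6 is irreducible over ℤ (6 is not a perfect square).
z² - 9 is a difference of squares.

(z + 3)·(z - 3)·(z² - 6)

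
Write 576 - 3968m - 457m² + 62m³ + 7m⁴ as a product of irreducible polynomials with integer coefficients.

Testing divisors of the constant over divisors of the leading coefficient, m = -9 is a root, so (m + 9) divides it; the quotient is 7m³ - m² - 448m + 64.
Then m = 8 is a root, giving the factor (m - 8) and quotient 7m² + 55m - 8.
The remaining quadratic factors as (7m - 1)(m + 8).

(7m - 1)(m + 8)(m + 9)(m - 8)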